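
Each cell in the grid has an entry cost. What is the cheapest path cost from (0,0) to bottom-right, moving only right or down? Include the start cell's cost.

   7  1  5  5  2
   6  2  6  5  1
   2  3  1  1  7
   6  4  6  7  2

Cheapest: (0,0) -> (0,1) -> (1,1) -> (2,1) -> (2,2) -> (2,3) -> (2,4) -> (3,4)
  7 + 1 + 2 + 3 + 1 + 1 + 7 + 2 = 24

24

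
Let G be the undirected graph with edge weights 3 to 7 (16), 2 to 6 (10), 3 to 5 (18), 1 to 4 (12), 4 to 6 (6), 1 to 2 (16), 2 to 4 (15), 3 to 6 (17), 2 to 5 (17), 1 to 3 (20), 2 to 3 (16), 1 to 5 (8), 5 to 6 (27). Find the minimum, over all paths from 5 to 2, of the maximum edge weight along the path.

Checking several routes:
5-1-4-2: max(8, 12, 15) = 15
5-1-4-6-2: max(8, 12, 6, 10) = 12
5-1-2: max(8, 16) = 16
Best route has worst link 12.

12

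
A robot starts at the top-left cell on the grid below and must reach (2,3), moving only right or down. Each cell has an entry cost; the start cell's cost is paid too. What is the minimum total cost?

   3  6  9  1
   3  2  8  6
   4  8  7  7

29

Cheapest: (0,0) -> (1,0) -> (1,1) -> (1,2) -> (1,3) -> (2,3)
  3 + 3 + 2 + 8 + 6 + 7 = 29
(Top row then right column would cost 32.)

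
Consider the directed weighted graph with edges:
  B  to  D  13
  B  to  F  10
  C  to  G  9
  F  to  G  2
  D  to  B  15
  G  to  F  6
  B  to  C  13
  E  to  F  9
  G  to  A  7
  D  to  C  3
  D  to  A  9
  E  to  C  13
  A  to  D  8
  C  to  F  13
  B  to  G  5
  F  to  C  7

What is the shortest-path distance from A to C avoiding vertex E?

Candidate routes:
A→D→B→C: 8 + 15 + 13 = 36
A→D→B→F→C: 8 + 15 + 10 + 7 = 40
A→D→B→G→F→C: 8 + 15 + 5 + 6 + 7 = 41
A→D→C: 8 + 3 = 11
The minimum is 11.

11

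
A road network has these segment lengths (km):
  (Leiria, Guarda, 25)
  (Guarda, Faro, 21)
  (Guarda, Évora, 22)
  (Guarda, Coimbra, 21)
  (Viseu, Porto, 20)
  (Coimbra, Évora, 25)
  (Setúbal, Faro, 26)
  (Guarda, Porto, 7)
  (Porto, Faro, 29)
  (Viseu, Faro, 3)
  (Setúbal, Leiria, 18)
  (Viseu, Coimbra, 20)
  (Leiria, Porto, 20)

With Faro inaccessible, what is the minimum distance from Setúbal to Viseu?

58

Routes from Setúbal to Viseu avoiding Faro:
Setúbal → Leiria → Guarda → Évora → Coimbra → Viseu: 18 + 25 + 22 + 25 + 20 = 110
Setúbal → Leiria → Porto → Guarda → Évora → Coimbra → Viseu: 18 + 20 + 7 + 22 + 25 + 20 = 112
Setúbal → Leiria → Porto → Viseu: 18 + 20 + 20 = 58
Setúbal → Leiria → Guarda → Porto → Viseu: 18 + 25 + 7 + 20 = 70
Setúbal → Leiria → Porto → Guarda → Coimbra → Viseu: 18 + 20 + 7 + 21 + 20 = 86
Setúbal → Leiria → Guarda → Coimbra → Viseu: 18 + 25 + 21 + 20 = 84
Best route has total 58 km.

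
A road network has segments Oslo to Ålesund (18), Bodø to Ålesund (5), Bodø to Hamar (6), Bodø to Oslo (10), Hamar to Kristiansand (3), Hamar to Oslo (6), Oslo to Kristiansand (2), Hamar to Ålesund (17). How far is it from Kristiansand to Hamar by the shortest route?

3

Candidate routes:
Kristiansand-Oslo-Hamar: 2 + 6 = 8
Kristiansand-Oslo-Bodø-Ålesund-Hamar: 2 + 10 + 5 + 17 = 34
Kristiansand-Hamar: 3
Kristiansand-Oslo-Ålesund-Hamar: 2 + 18 + 17 = 37
Kristiansand-Oslo-Ålesund-Bodø-Hamar: 2 + 18 + 5 + 6 = 31
Kristiansand-Oslo-Bodø-Hamar: 2 + 10 + 6 = 18
Shortest: 3 km.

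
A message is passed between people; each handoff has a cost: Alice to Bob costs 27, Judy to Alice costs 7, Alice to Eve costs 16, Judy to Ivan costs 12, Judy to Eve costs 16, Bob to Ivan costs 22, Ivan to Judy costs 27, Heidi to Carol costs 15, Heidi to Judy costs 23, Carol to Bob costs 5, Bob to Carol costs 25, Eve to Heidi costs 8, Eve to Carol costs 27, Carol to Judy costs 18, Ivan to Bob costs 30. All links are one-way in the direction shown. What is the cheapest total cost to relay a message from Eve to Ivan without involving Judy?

Paths from Eve to Ivan avoiding Judy:
Eve -> Carol -> Bob -> Ivan: 27 + 5 + 22 = 54
Eve -> Heidi -> Carol -> Bob -> Ivan: 8 + 15 + 5 + 22 = 50
Best route has total 50.

50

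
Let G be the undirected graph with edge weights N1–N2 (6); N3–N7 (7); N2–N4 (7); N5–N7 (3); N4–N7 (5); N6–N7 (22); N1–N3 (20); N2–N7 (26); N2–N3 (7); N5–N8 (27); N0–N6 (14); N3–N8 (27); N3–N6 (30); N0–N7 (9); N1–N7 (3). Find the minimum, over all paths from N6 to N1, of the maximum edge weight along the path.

A few of the N6→N1 routes:
N6 - N0 - N7 - N3 - N2 - N1: max(14, 9, 7, 7, 6) = 14
N6 - N0 - N7 - N4 - N2 - N1: max(14, 9, 5, 7, 6) = 14
N6 - N0 - N7 - N1: max(14, 9, 3) = 14
N6 - N0 - N7 - N3 - N1: max(14, 9, 7, 20) = 20
Smallest bottleneck: 14.

14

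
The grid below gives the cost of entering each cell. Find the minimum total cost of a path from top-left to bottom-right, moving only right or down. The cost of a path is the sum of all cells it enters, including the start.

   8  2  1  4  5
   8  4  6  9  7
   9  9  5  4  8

34

Cheapest: [0,0]→[0,1]→[0,2]→[1,2]→[2,2]→[2,3]→[2,4]
  8 + 2 + 1 + 6 + 5 + 4 + 8 = 34
(Top row then right column would cost 35.)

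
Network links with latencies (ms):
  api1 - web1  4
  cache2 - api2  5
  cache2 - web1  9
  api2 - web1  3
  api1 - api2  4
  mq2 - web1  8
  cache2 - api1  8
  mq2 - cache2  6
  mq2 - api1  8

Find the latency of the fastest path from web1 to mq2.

8

Some routes from web1 to mq2:
web1 → cache2 → mq2: 9 + 6 = 15
web1 → api2 → cache2 → mq2: 3 + 5 + 6 = 14
web1 → api2 → api1 → mq2: 3 + 4 + 8 = 15
web1 → api1 → mq2: 4 + 8 = 12
web1 → mq2: 8
web1 → api1 → cache2 → mq2: 4 + 8 + 6 = 18
Best route has total 8 ms.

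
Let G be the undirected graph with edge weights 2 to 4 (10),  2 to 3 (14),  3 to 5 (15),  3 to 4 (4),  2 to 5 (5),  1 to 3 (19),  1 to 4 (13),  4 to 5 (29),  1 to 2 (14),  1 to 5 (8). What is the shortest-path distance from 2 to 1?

A few of the 2→1 routes:
2 -> 3 -> 1: 14 + 19 = 33
2 -> 5 -> 1: 5 + 8 = 13
2 -> 4 -> 1: 10 + 13 = 23
2 -> 1: 14
2 -> 3 -> 4 -> 1: 14 + 4 + 13 = 31
Shortest: 13.

13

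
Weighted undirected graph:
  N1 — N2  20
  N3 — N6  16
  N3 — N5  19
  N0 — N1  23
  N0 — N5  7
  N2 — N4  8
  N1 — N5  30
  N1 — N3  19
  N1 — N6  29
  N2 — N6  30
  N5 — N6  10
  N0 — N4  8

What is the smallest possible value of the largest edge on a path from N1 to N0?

Comparing a few candidate routes:
N1 -> N2 -> N4 -> N0: max(20, 8, 8) = 20
N1 -> N3 -> N5 -> N0: max(19, 19, 7) = 19
N1 -> N3 -> N6 -> N5 -> N0: max(19, 16, 10, 7) = 19
Smallest bottleneck: 19.

19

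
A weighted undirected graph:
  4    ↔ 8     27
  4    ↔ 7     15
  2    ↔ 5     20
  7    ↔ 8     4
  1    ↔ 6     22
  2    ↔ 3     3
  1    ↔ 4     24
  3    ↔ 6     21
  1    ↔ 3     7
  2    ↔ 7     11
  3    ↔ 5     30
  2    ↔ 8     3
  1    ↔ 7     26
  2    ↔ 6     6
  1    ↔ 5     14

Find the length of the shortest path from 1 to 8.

Some routes from 1 to 8:
1 - 3 - 2 - 8: 7 + 3 + 3 = 13
1 - 3 - 2 - 7 - 8: 7 + 3 + 11 + 4 = 25
1 - 6 - 2 - 8: 22 + 6 + 3 = 31
1 - 7 - 8: 26 + 4 = 30
Best route has total 13.

13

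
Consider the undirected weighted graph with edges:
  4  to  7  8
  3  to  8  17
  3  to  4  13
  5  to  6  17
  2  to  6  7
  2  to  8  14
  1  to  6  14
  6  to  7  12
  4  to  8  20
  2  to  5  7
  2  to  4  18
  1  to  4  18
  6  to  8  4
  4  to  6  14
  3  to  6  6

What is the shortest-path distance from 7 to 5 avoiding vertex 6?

Routes from 7 to 5 avoiding 6:
7 → 4 → 3 → 8 → 2 → 5: 8 + 13 + 17 + 14 + 7 = 59
7 → 4 → 2 → 5: 8 + 18 + 7 = 33
7 → 4 → 8 → 2 → 5: 8 + 20 + 14 + 7 = 49
Shortest: 33.

33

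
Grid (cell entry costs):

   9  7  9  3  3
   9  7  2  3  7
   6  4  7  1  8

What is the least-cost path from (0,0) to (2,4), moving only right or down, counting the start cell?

One optimal route is r0c0 → r0c1 → r1c1 → r1c2 → r1c3 → r2c3 → r2c4.
Its cost is 9 + 7 + 7 + 2 + 3 + 1 + 8 = 37.

37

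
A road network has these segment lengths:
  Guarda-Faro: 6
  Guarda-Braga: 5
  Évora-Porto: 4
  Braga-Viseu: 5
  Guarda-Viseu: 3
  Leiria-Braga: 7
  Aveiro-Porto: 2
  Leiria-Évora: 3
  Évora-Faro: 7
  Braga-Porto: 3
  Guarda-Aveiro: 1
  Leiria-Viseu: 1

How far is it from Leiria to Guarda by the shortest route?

Checking several routes:
Leiria - Viseu - Braga - Guarda: 1 + 5 + 5 = 11
Leiria - Braga - Guarda: 7 + 5 = 12
Leiria - Viseu - Guarda: 1 + 3 = 4
Leiria - Viseu - Braga - Porto - Aveiro - Guarda: 1 + 5 + 3 + 2 + 1 = 12
Leiria - Évora - Porto - Aveiro - Guarda: 3 + 4 + 2 + 1 = 10
The minimum is 4.

4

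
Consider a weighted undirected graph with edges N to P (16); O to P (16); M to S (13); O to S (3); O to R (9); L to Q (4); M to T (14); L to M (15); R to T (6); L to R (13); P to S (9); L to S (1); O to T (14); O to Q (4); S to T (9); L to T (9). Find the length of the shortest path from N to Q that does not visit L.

32

Comparing a few candidate routes:
N-P-S-T-O-Q: 16 + 9 + 9 + 14 + 4 = 52
N-P-S-T-R-O-Q: 16 + 9 + 9 + 6 + 9 + 4 = 53
N-P-S-O-Q: 16 + 9 + 3 + 4 = 32
N-P-O-Q: 16 + 16 + 4 = 36
Shortest: 32.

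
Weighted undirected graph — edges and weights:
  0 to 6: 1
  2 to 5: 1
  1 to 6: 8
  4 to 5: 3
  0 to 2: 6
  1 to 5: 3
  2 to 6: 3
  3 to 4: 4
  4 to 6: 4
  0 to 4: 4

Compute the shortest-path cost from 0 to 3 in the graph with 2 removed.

Paths from 0 to 3 avoiding 2:
0-4-3: 4 + 4 = 8
0-6-1-5-4-3: 1 + 8 + 3 + 3 + 4 = 19
0-6-4-3: 1 + 4 + 4 = 9
Best route has total 8.

8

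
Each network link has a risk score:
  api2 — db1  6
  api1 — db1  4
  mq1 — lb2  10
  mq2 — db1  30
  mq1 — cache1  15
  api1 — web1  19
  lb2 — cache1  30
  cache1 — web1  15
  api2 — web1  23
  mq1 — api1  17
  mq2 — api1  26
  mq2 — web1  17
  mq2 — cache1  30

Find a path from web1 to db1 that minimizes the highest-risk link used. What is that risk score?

Some routes from web1 to db1:
web1→mq2→api1→db1: max(17, 26, 4) = 26
web1→api1→db1: max(19, 4) = 19
web1→cache1→mq1→api1→db1: max(15, 15, 17, 4) = 17
web1→api2→db1: max(23, 6) = 23
Smallest bottleneck: 17.

17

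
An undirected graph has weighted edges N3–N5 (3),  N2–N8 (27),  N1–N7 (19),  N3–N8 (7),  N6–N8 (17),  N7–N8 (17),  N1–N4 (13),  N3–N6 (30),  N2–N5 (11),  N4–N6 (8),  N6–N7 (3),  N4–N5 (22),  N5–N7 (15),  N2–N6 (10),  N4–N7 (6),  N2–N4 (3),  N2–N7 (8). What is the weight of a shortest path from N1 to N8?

36

A few of the N1→N8 routes:
N1 → N4 → N7 → N6 → N8: 13 + 6 + 3 + 17 = 39
N1 → N4 → N6 → N8: 13 + 8 + 17 = 38
N1 → N4 → N2 → N5 → N3 → N8: 13 + 3 + 11 + 3 + 7 = 37
N1 → N4 → N7 → N8: 13 + 6 + 17 = 36
N1 → N7 → N8: 19 + 17 = 36
Shortest: 36.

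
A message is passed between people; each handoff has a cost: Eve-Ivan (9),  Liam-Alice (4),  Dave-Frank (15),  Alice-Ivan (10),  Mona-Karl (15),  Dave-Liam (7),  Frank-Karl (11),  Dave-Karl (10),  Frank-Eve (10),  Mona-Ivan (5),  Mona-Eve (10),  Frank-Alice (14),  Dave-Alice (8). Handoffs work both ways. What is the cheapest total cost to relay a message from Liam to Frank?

18

A few of the Liam→Frank routes:
Liam → Dave → Frank: 7 + 15 = 22
Liam → Alice → Ivan → Eve → Frank: 4 + 10 + 9 + 10 = 33
Liam → Dave → Alice → Frank: 7 + 8 + 14 = 29
Liam → Alice → Frank: 4 + 14 = 18
Liam → Dave → Karl → Frank: 7 + 10 + 11 = 28
Liam → Alice → Dave → Frank: 4 + 8 + 15 = 27
Shortest: 18.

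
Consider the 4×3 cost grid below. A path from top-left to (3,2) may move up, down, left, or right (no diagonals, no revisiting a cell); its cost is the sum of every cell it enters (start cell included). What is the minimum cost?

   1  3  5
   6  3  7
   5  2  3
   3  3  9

21

Path (0,0) → (0,1) → (1,1) → (2,1) → (2,2) → (3,2): 1 + 3 + 3 + 2 + 3 + 9 = 21.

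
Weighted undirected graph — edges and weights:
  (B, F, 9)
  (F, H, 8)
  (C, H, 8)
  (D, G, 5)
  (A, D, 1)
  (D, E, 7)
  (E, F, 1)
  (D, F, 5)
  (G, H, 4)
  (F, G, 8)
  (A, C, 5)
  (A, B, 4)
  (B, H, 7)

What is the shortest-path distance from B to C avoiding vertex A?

Some routes from B to C avoiding A:
B-F-G-H-C: 9 + 8 + 4 + 8 = 29
B-F-H-C: 9 + 8 + 8 = 25
B-H-C: 7 + 8 = 15
Best route has total 15.

15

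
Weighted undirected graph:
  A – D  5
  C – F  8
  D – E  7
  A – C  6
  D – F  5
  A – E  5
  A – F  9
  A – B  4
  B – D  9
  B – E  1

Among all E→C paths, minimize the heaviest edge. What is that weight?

6

A few of the E→C routes:
E→D→A→C: max(7, 5, 6) = 7
E→B→A→C: max(1, 4, 6) = 6
E→A→C: max(5, 6) = 6
E→A→D→F→C: max(5, 5, 5, 8) = 8
Best route has worst link 6.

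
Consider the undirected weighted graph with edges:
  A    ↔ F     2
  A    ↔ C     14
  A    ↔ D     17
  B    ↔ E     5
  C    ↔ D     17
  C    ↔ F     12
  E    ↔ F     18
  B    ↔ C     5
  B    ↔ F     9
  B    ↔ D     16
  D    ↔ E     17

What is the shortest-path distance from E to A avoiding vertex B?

20

A few of the E→A routes:
E-F-C-A: 18 + 12 + 14 = 44
E-D-A: 17 + 17 = 34
E-F-A: 18 + 2 = 20
The minimum is 20.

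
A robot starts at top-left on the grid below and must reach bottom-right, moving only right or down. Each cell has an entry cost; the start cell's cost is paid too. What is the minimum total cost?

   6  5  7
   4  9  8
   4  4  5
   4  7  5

One optimal route is [0,0] → [1,0] → [2,0] → [2,1] → [2,2] → [3,2].
Its cost is 6 + 4 + 4 + 4 + 5 + 5 = 28.

28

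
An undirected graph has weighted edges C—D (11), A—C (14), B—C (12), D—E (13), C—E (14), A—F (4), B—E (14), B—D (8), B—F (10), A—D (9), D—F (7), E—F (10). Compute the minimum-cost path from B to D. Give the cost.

Comparing a few candidate routes:
B→F→D: 10 + 7 = 17
B→C→D: 12 + 11 = 23
B→D: 8
The minimum is 8.

8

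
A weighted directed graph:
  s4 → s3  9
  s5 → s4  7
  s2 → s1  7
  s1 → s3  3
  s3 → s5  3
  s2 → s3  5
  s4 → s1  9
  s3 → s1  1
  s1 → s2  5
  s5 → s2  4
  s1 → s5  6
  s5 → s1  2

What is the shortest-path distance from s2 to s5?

Checking several routes:
s2 → s3 → s5: 5 + 3 = 8
s2 → s1 → s5: 7 + 6 = 13
s2 → s3 → s1 → s5: 5 + 1 + 6 = 12
The minimum is 8.

8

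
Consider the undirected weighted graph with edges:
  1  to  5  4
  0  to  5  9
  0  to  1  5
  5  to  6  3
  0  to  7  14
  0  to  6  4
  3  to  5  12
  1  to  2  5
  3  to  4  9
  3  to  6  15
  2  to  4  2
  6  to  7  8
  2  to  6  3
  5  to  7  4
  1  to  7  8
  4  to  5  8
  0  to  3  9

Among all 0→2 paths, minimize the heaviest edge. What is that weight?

A few of the 0→2 routes:
0 -> 1 -> 5 -> 6 -> 2: max(5, 4, 3, 3) = 5
0 -> 6 -> 2: max(4, 3) = 4
0 -> 1 -> 2: max(5, 5) = 5
Best route has worst link 4.

4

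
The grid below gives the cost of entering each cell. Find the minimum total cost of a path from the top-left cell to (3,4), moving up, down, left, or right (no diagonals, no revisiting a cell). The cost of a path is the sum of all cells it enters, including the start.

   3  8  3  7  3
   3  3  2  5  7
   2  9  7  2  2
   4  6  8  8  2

Best path: r0c0→r1c0→r1c1→r1c2→r1c3→r2c3→r2c4→r3c4
Cost: 3 + 3 + 3 + 2 + 5 + 2 + 2 + 2 = 22

22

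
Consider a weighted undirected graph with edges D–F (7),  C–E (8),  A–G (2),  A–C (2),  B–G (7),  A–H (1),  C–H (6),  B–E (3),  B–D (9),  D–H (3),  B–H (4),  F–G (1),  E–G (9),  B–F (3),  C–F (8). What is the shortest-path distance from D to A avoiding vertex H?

10

Comparing a few candidate routes:
D→F→C→A: 7 + 8 + 2 = 17
D→B→G→A: 9 + 7 + 2 = 18
D→F→G→A: 7 + 1 + 2 = 10
D→B→F→G→A: 9 + 3 + 1 + 2 = 15
Best route has total 10.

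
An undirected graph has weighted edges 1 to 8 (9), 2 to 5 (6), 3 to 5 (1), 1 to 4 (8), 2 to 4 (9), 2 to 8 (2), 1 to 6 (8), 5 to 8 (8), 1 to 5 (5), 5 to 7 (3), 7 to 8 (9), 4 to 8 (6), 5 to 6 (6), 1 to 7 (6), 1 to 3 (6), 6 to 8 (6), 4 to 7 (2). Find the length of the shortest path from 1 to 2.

Comparing a few candidate routes:
1→8→2: 9 + 2 = 11
1→3→5→2: 6 + 1 + 6 = 13
1→7→5→2: 6 + 3 + 6 = 15
1→5→2: 5 + 6 = 11
Shortest: 11.

11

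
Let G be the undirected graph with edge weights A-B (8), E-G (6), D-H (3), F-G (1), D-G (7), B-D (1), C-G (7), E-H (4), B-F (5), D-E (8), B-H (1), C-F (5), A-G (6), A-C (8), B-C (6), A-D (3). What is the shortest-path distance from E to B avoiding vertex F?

5

A few of the E→B routes:
E → H → B: 4 + 1 = 5
E → H → D → B: 4 + 3 + 1 = 8
E → D → H → B: 8 + 3 + 1 = 12
E → D → B: 8 + 1 = 9
E → G → D → B: 6 + 7 + 1 = 14
Shortest: 5.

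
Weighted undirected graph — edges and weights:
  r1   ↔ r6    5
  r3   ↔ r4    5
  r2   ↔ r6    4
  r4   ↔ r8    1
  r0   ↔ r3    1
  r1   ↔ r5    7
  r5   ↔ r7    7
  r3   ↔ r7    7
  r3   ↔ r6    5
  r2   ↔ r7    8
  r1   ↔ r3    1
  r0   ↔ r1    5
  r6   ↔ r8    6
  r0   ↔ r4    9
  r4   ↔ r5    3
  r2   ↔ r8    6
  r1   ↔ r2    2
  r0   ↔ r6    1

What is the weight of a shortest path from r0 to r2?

Some routes from r0 to r2:
r0-r3-r6-r2: 1 + 5 + 4 = 10
r0-r3-r1-r2: 1 + 1 + 2 = 4
r0-r6-r3-r1-r2: 1 + 5 + 1 + 2 = 9
r0-r1-r2: 5 + 2 = 7
r0-r6-r2: 1 + 4 = 5
r0-r6-r1-r2: 1 + 5 + 2 = 8
The minimum is 4.

4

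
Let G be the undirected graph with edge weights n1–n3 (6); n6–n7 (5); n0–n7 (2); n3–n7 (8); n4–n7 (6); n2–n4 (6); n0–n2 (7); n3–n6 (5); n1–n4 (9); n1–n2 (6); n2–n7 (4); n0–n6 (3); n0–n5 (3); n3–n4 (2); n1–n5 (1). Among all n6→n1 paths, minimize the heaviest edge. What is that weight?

3

Some routes from n6 to n1:
n6 -> n7 -> n0 -> n5 -> n1: max(5, 2, 3, 1) = 5
n6 -> n0 -> n7 -> n2 -> n4 -> n3 -> n1: max(3, 2, 4, 6, 2, 6) = 6
n6 -> n0 -> n5 -> n1: max(3, 3, 1) = 3
n6 -> n0 -> n7 -> n4 -> n3 -> n1: max(3, 2, 6, 2, 6) = 6
n6 -> n0 -> n7 -> n2 -> n1: max(3, 2, 4, 6) = 6
The minimum achievable maximum is 3.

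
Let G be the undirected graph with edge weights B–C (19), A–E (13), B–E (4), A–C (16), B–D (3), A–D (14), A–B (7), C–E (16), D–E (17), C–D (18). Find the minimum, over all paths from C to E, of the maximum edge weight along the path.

Some routes from C to E:
C → A → B → E: max(16, 7, 4) = 16
C → A → E: max(16, 13) = 16
C → A → D → B → E: max(16, 14, 3, 4) = 16
C → E: max(16) = 16
Smallest bottleneck: 16.

16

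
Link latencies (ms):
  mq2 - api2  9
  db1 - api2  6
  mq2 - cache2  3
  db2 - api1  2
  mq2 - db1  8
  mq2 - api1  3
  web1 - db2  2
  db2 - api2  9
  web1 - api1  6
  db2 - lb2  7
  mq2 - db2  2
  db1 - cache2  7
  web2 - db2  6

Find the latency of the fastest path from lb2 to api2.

16

Comparing a few candidate routes:
lb2-db2-api2: 7 + 9 = 16
lb2-db2-api1-mq2-api2: 7 + 2 + 3 + 9 = 21
lb2-db2-mq2-api2: 7 + 2 + 9 = 18
Shortest: 16 ms.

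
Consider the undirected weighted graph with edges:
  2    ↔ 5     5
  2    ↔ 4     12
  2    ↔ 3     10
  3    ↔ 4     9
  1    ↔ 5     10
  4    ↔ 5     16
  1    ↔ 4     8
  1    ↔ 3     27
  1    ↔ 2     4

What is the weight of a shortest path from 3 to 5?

Checking several routes:
3 -> 2 -> 5: 10 + 5 = 15
3 -> 2 -> 1 -> 5: 10 + 4 + 10 = 24
3 -> 4 -> 5: 9 + 16 = 25
3 -> 4 -> 1 -> 2 -> 5: 9 + 8 + 4 + 5 = 26
Shortest: 15.

15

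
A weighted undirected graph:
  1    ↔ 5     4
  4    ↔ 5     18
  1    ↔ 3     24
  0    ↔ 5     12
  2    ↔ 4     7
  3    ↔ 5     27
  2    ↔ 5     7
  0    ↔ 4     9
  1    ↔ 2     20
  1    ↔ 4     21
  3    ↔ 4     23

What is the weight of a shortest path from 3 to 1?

A few of the 3→1 routes:
3 → 4 → 1: 23 + 21 = 44
3 → 1: 24
3 → 5 → 1: 27 + 4 = 31
3 → 4 → 2 → 5 → 1: 23 + 7 + 7 + 4 = 41
The minimum is 24.

24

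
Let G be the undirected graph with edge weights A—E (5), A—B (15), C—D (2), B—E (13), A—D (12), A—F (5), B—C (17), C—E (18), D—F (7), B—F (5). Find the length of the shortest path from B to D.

12

Comparing a few candidate routes:
B -> F -> A -> D: 5 + 5 + 12 = 22
B -> C -> D: 17 + 2 = 19
B -> F -> D: 5 + 7 = 12
Shortest: 12.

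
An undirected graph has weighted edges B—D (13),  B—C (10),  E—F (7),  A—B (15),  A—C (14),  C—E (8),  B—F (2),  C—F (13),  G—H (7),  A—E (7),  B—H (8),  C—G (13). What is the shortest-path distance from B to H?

Some routes from B to H:
B -> F -> C -> G -> H: 2 + 13 + 13 + 7 = 35
B -> C -> G -> H: 10 + 13 + 7 = 30
B -> H: 8
Shortest: 8.

8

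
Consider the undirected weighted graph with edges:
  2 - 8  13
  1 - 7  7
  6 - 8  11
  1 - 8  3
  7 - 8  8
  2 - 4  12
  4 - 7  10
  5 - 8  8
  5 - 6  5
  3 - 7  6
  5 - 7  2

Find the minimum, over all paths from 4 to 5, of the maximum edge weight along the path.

Some routes from 4 to 5:
4 - 7 - 5: max(10, 2) = 10
4 - 7 - 1 - 8 - 5: max(10, 7, 3, 8) = 10
4 - 7 - 8 - 5: max(10, 8, 8) = 10
The minimum achievable maximum is 10.

10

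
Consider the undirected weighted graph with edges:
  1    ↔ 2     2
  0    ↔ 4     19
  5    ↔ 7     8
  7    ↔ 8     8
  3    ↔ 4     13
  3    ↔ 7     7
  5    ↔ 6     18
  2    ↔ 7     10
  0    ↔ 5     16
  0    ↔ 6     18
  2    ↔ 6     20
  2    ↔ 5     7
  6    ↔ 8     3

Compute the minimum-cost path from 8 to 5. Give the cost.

16

Some routes from 8 to 5:
8 -> 6 -> 5: 3 + 18 = 21
8 -> 7 -> 5: 8 + 8 = 16
8 -> 7 -> 2 -> 5: 8 + 10 + 7 = 25
The minimum is 16.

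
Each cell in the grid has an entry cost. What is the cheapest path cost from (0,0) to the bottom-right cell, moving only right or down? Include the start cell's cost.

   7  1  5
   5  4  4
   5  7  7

Path (0,0) (0,1) (1,1) (1,2) (2,2): 7 + 1 + 4 + 4 + 7 = 23.

23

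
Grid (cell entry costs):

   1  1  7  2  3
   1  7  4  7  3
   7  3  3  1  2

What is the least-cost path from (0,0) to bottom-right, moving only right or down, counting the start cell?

Cheapest: [0,0] -> [0,1] -> [1,1] -> [2,1] -> [2,2] -> [2,3] -> [2,4]
  1 + 1 + 7 + 3 + 3 + 1 + 2 = 18
(Top row then right column would cost 19.)

18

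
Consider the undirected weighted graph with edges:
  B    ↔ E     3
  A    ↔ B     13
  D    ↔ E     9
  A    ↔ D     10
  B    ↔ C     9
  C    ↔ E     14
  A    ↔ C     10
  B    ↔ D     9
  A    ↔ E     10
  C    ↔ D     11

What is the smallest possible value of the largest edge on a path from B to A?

Comparing a few candidate routes:
B→D→A: max(9, 10) = 10
B→D→E→A: max(9, 9, 10) = 10
B→E→D→A: max(3, 9, 10) = 10
B→C→A: max(9, 10) = 10
B→E→A: max(3, 10) = 10
Smallest bottleneck: 10.

10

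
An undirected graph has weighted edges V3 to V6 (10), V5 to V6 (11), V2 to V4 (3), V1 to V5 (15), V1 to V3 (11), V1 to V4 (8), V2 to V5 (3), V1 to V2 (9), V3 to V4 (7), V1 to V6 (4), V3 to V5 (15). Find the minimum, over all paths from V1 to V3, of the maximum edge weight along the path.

Checking several routes:
V1-V4-V3: max(8, 7) = 8
V1-V2-V4-V3: max(9, 3, 7) = 9
V1-V6-V3: max(4, 10) = 10
V1-V3: max(11) = 11
The minimum achievable maximum is 8.

8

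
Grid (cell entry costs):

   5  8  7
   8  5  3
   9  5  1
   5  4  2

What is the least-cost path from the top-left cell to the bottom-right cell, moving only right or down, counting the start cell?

24

Path (0,0) -> (0,1) -> (1,1) -> (1,2) -> (2,2) -> (3,2): 5 + 8 + 5 + 3 + 1 + 2 = 24.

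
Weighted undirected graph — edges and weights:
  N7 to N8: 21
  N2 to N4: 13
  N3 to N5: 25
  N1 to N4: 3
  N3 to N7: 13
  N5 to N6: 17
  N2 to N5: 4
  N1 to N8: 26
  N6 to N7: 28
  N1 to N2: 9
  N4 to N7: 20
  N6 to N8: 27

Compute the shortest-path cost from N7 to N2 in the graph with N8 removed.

Candidate routes:
N7-N3-N5-N2: 13 + 25 + 4 = 42
N7-N4-N1-N2: 20 + 3 + 9 = 32
N7-N6-N5-N2: 28 + 17 + 4 = 49
N7-N4-N2: 20 + 13 = 33
Shortest: 32.

32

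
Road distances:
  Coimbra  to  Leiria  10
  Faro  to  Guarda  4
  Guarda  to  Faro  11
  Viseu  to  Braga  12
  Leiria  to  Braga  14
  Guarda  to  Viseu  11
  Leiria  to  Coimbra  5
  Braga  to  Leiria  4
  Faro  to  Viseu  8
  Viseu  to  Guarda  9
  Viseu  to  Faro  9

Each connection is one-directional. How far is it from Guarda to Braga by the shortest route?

Candidate routes:
Guarda -> Faro -> Viseu -> Braga: 11 + 8 + 12 = 31
Guarda -> Viseu -> Braga: 11 + 12 = 23
The minimum is 23.

23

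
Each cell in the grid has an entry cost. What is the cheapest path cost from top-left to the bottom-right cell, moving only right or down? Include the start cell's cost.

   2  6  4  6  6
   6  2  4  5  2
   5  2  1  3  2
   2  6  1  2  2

18

Path (0,0) -> (0,1) -> (1,1) -> (2,1) -> (2,2) -> (3,2) -> (3,3) -> (3,4): 2 + 6 + 2 + 2 + 1 + 1 + 2 + 2 = 18.
For comparison, the top-then-right route costs 30.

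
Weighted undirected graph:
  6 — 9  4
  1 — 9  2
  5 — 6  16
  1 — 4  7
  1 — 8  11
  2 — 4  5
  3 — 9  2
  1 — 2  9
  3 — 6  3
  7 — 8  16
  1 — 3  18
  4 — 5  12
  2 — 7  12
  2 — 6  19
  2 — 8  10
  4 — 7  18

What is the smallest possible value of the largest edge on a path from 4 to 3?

Checking several routes:
4 - 1 - 9 - 6 - 3: max(7, 2, 4, 3) = 7
4 - 2 - 1 - 9 - 6 - 3: max(5, 9, 2, 4, 3) = 9
4 - 1 - 9 - 3: max(7, 2, 2) = 7
4 - 2 - 1 - 9 - 3: max(5, 9, 2, 2) = 9
The minimum achievable maximum is 7.

7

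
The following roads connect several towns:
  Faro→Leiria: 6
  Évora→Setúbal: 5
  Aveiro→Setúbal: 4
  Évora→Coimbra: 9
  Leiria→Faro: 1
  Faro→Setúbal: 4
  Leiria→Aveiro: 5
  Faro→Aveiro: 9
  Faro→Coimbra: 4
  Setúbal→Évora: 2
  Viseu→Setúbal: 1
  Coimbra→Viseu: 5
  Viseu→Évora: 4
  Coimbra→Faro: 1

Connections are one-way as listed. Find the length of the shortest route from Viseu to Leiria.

19

Candidate routes:
Viseu-Évora-Coimbra-Faro-Leiria: 4 + 9 + 1 + 6 = 20
Viseu-Setúbal-Évora-Coimbra-Faro-Leiria: 1 + 2 + 9 + 1 + 6 = 19
Best route has total 19.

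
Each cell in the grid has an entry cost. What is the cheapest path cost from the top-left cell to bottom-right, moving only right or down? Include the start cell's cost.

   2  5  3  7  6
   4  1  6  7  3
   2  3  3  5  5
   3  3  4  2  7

Cheapest: (0,0) -> (1,0) -> (1,1) -> (2,1) -> (2,2) -> (3,2) -> (3,3) -> (3,4)
  2 + 4 + 1 + 3 + 3 + 4 + 2 + 7 = 26

26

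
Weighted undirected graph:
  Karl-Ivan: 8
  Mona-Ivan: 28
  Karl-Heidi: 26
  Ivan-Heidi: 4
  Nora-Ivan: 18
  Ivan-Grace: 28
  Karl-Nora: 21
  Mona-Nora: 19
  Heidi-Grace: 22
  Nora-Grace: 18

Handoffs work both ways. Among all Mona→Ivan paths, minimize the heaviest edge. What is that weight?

19

Comparing a few candidate routes:
Mona -> Nora -> Ivan: max(19, 18) = 19
Mona -> Nora -> Karl -> Heidi -> Ivan: max(19, 21, 26, 4) = 26
Mona -> Nora -> Karl -> Ivan: max(19, 21, 8) = 21
Mona -> Nora -> Grace -> Heidi -> Ivan: max(19, 18, 22, 4) = 22
Mona -> Nora -> Grace -> Heidi -> Karl -> Ivan: max(19, 18, 22, 26, 8) = 26
Best route has worst link 19.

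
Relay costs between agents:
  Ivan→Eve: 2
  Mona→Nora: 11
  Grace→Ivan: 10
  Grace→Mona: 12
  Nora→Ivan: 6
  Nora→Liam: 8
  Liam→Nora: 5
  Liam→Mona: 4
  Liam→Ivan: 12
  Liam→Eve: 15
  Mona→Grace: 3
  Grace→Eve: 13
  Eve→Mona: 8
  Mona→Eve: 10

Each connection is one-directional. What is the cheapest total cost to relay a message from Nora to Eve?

8

A few of the Nora→Eve routes:
Nora → Ivan → Eve: 6 + 2 = 8
Nora → Liam → Ivan → Eve: 8 + 12 + 2 = 22
Nora → Liam → Mona → Eve: 8 + 4 + 10 = 22
Nora → Liam → Eve: 8 + 15 = 23
Best route has total 8.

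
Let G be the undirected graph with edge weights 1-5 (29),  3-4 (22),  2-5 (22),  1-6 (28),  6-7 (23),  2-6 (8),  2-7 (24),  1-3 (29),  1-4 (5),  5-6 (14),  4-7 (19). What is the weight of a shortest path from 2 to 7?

A few of the 2→7 routes:
2 → 7: 24
2 → 5 → 1 → 4 → 7: 22 + 29 + 5 + 19 = 75
2 → 6 → 7: 8 + 23 = 31
2 → 6 → 1 → 4 → 7: 8 + 28 + 5 + 19 = 60
2 → 5 → 6 → 7: 22 + 14 + 23 = 59
The minimum is 24.

24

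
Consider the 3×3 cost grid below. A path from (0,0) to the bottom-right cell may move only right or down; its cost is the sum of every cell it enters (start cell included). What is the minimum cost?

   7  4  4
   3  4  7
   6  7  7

Best path: (0,0) (1,0) (1,1) (1,2) (2,2)
Cost: 7 + 3 + 4 + 7 + 7 = 28
For comparison, the top-then-right route costs 29.

28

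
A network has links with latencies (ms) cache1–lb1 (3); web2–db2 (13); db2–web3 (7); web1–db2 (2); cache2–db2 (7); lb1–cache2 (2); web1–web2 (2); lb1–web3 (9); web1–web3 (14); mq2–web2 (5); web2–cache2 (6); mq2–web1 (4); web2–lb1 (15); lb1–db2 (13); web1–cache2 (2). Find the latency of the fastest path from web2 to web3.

11

A few of the web2→web3 routes:
web2→web1→db2→web3: 2 + 2 + 7 = 11
web2→web1→cache2→lb1→web3: 2 + 2 + 2 + 9 = 15
web2→web1→web3: 2 + 14 = 16
Shortest: 11 ms.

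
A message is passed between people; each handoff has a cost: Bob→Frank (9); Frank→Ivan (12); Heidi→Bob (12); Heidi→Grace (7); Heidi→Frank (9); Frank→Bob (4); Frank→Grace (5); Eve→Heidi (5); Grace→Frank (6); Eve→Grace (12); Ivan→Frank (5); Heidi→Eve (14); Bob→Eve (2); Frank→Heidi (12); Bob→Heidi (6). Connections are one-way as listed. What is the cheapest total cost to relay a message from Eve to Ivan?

26

Paths from Eve to Ivan:
Eve -> Heidi -> Grace -> Frank -> Ivan: 5 + 7 + 6 + 12 = 30
Eve -> Heidi -> Frank -> Ivan: 5 + 9 + 12 = 26
Eve -> Grace -> Frank -> Ivan: 12 + 6 + 12 = 30
Eve -> Heidi -> Bob -> Frank -> Ivan: 5 + 12 + 9 + 12 = 38
Best route has total 26.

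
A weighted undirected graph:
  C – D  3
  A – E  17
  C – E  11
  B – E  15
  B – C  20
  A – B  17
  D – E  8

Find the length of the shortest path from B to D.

Some routes from B to D:
B -> C -> D: 20 + 3 = 23
B -> E -> D: 15 + 8 = 23
B -> E -> C -> D: 15 + 11 + 3 = 29
The minimum is 23.

23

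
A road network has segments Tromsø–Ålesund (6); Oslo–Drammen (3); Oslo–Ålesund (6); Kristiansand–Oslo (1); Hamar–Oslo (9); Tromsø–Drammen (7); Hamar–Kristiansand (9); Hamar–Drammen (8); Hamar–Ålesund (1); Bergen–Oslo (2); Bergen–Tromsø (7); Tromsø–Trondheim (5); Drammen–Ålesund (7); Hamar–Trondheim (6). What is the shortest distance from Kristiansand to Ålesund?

7

Checking several routes:
Kristiansand→Oslo→Ålesund: 1 + 6 = 7
Kristiansand→Hamar→Ålesund: 9 + 1 = 10
Kristiansand→Oslo→Hamar→Ålesund: 1 + 9 + 1 = 11
Best route has total 7.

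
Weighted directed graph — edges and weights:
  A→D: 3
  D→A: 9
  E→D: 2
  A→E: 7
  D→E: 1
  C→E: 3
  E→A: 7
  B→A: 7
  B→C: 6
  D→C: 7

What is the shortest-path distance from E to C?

Candidate routes:
E → D → C: 2 + 7 = 9
E → A → D → C: 7 + 3 + 7 = 17
Shortest: 9.

9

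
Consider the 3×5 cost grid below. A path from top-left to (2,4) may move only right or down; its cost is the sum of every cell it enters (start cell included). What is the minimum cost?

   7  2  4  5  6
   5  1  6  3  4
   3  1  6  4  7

Best path: (0,0) -> (0,1) -> (1,1) -> (2,1) -> (2,2) -> (2,3) -> (2,4)
Cost: 7 + 2 + 1 + 1 + 6 + 4 + 7 = 28

28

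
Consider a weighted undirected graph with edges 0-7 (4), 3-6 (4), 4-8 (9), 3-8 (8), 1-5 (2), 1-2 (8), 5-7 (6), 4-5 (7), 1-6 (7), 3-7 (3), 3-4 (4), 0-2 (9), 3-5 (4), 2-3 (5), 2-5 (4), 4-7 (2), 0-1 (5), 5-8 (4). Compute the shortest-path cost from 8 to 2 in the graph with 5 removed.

13

A few of the 8→2 routes:
8-4-7-3-2: 9 + 2 + 3 + 5 = 19
8-4-3-2: 9 + 4 + 5 = 18
8-3-2: 8 + 5 = 13
8-4-7-0-2: 9 + 2 + 4 + 9 = 24
Shortest: 13.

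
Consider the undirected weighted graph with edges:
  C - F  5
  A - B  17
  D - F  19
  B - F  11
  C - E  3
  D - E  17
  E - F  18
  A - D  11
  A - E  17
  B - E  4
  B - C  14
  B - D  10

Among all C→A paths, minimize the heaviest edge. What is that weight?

Checking several routes:
C → F → B → D → A: max(5, 11, 10, 11) = 11
C → E → B → D → A: max(3, 4, 10, 11) = 11
C → B → D → A: max(14, 10, 11) = 14
The minimum achievable maximum is 11.

11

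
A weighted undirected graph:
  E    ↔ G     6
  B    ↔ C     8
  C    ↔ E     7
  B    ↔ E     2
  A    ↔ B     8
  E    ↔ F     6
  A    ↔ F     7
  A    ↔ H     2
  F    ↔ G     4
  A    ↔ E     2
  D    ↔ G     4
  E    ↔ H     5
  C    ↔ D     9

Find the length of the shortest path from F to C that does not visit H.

13

A few of the F→C routes:
F -> G -> D -> C: 4 + 4 + 9 = 17
F -> A -> E -> B -> C: 7 + 2 + 2 + 8 = 19
F -> A -> E -> C: 7 + 2 + 7 = 16
F -> G -> E -> C: 4 + 6 + 7 = 17
F -> E -> B -> C: 6 + 2 + 8 = 16
F -> E -> C: 6 + 7 = 13
Best route has total 13.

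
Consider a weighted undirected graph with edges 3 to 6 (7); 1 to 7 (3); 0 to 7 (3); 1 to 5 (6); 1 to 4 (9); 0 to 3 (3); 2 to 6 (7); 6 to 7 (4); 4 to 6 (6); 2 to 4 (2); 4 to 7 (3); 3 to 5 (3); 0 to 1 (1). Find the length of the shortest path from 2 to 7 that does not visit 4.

Comparing a few candidate routes:
2 - 6 - 3 - 0 - 1 - 7: 7 + 7 + 3 + 1 + 3 = 21
2 - 6 - 3 - 0 - 7: 7 + 7 + 3 + 3 = 20
2 - 6 - 7: 7 + 4 = 11
Best route has total 11.

11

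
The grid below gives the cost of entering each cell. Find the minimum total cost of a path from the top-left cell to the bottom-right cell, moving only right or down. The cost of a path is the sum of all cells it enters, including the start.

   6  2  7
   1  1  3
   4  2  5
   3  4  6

20

Take r0c0→r1c0→r1c1→r2c1→r3c1→r3c2 for a total of 6 + 1 + 1 + 2 + 4 + 6 = 20.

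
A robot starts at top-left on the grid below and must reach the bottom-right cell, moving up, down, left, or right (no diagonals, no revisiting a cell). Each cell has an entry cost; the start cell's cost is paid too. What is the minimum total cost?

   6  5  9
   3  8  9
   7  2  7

Cheapest: r0c0 → r1c0 → r2c0 → r2c1 → r2c2
  6 + 3 + 7 + 2 + 7 = 25

25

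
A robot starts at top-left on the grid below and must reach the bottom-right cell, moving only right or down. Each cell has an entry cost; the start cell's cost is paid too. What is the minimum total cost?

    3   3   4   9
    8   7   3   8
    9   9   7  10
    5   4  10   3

33

Best path: [0,0] -> [0,1] -> [0,2] -> [1,2] -> [2,2] -> [2,3] -> [3,3]
Cost: 3 + 3 + 4 + 3 + 7 + 10 + 3 = 33
(Top row then right column would cost 40.)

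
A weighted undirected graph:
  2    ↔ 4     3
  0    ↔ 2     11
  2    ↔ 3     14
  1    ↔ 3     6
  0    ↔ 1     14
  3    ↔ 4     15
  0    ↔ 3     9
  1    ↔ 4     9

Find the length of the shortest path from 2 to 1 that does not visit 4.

Some routes from 2 to 1 avoiding 4:
2 -> 0 -> 3 -> 1: 11 + 9 + 6 = 26
2 -> 0 -> 1: 11 + 14 = 25
2 -> 3 -> 1: 14 + 6 = 20
The minimum is 20.

20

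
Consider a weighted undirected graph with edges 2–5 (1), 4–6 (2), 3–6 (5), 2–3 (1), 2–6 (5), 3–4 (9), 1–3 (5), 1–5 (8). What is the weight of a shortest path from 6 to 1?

10

Comparing a few candidate routes:
6 -> 3 -> 2 -> 5 -> 1: 5 + 1 + 1 + 8 = 15
6 -> 2 -> 3 -> 1: 5 + 1 + 5 = 11
6 -> 3 -> 1: 5 + 5 = 10
6 -> 2 -> 5 -> 1: 5 + 1 + 8 = 14
6 -> 4 -> 3 -> 1: 2 + 9 + 5 = 16
Best route has total 10.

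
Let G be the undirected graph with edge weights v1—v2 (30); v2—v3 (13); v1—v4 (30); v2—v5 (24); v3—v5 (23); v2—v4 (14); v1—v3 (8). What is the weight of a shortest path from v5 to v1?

31

A few of the v5→v1 routes:
v5→v2→v3→v1: 24 + 13 + 8 = 45
v5→v3→v1: 23 + 8 = 31
v5→v2→v4→v1: 24 + 14 + 30 = 68
v5→v3→v2→v1: 23 + 13 + 30 = 66
v5→v2→v1: 24 + 30 = 54
The minimum is 31.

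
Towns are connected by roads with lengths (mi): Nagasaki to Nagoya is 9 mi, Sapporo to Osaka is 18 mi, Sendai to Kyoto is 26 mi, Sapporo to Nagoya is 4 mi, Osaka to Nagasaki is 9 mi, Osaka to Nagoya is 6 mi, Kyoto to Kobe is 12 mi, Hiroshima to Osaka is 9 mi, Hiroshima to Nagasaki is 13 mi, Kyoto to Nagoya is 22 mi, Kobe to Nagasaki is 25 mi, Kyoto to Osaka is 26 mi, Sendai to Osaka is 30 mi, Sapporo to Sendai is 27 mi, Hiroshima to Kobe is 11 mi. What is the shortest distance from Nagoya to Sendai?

Comparing a few candidate routes:
Nagoya→Sapporo→Sendai: 4 + 27 = 31
Nagoya→Kyoto→Sendai: 22 + 26 = 48
Nagoya→Osaka→Sendai: 6 + 30 = 36
The minimum is 31 mi.

31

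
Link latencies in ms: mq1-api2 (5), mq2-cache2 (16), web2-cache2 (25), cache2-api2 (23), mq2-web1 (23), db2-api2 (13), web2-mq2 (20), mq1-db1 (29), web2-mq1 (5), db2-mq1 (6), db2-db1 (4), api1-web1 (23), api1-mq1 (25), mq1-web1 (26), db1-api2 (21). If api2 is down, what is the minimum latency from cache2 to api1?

55

Comparing a few candidate routes:
cache2 - web2 - mq1 - api1: 25 + 5 + 25 = 55
cache2 - web2 - mq1 - web1 - api1: 25 + 5 + 26 + 23 = 79
cache2 - mq2 - web1 - api1: 16 + 23 + 23 = 62
cache2 - mq2 - web2 - mq1 - api1: 16 + 20 + 5 + 25 = 66
The minimum is 55 ms.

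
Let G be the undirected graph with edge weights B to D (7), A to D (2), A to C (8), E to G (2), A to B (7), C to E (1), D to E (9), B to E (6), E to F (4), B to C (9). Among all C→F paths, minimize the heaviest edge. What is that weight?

A few of the C→F routes:
C - A - B - E - F: max(8, 7, 6, 4) = 8
C - E - F: max(1, 4) = 4
C - A - D - B - E - F: max(8, 2, 7, 6, 4) = 8
C - B - E - F: max(9, 6, 4) = 9
Smallest bottleneck: 4.

4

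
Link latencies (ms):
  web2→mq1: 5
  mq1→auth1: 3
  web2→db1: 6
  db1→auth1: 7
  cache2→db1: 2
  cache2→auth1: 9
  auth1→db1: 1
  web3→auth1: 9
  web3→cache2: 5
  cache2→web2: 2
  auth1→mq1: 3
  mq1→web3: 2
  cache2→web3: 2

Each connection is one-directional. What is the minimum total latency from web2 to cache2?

Paths from web2 to cache2:
web2 - db1 - auth1 - mq1 - web3 - cache2: 6 + 7 + 3 + 2 + 5 = 23
web2 - mq1 - web3 - cache2: 5 + 2 + 5 = 12
The minimum is 12 ms.

12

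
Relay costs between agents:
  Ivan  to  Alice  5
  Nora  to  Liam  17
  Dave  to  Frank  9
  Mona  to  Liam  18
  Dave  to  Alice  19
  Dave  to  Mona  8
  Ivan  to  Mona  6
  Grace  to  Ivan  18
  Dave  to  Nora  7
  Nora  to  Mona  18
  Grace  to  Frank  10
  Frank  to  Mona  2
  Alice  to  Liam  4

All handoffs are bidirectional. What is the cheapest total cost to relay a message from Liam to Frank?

17

Some routes from Liam to Frank:
Liam -> Alice -> Dave -> Mona -> Frank: 4 + 19 + 8 + 2 = 33
Liam -> Alice -> Dave -> Frank: 4 + 19 + 9 = 32
Liam -> Alice -> Ivan -> Mona -> Frank: 4 + 5 + 6 + 2 = 17
Liam -> Nora -> Dave -> Frank: 17 + 7 + 9 = 33
Liam -> Alice -> Ivan -> Mona -> Dave -> Frank: 4 + 5 + 6 + 8 + 9 = 32
Liam -> Mona -> Frank: 18 + 2 = 20
Best route has total 17.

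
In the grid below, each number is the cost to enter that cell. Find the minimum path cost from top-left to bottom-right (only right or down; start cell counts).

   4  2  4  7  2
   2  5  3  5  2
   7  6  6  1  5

24

Path r0c0 → r0c1 → r0c2 → r1c2 → r1c3 → r2c3 → r2c4: 4 + 2 + 4 + 3 + 5 + 1 + 5 = 24.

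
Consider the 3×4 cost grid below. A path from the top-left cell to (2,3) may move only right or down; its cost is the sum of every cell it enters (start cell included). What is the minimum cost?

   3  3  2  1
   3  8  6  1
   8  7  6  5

Take r0c0 → r0c1 → r0c2 → r0c3 → r1c3 → r2c3 for a total of 3 + 3 + 2 + 1 + 1 + 5 = 15.

15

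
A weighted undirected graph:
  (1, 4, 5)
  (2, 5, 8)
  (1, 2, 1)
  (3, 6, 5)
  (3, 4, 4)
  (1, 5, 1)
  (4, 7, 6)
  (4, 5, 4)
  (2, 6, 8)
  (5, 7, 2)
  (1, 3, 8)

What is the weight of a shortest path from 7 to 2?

4

A few of the 7→2 routes:
7→5→4→1→2: 2 + 4 + 5 + 1 = 12
7→4→1→2: 6 + 5 + 1 = 12
7→5→2: 2 + 8 = 10
7→4→5→2: 6 + 4 + 8 = 18
7→5→1→2: 2 + 1 + 1 = 4
7→4→5→1→2: 6 + 4 + 1 + 1 = 12
Shortest: 4.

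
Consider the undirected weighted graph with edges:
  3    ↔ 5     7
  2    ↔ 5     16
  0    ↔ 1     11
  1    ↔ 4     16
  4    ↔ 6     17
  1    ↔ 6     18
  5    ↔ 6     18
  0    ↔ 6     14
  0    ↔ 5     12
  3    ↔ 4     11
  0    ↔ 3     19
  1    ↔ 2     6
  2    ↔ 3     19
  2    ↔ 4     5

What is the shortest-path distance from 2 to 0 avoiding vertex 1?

28

A few of the 2→0 routes:
2→5→0: 16 + 12 = 28
2→4→6→0: 5 + 17 + 14 = 36
2→4→3→5→0: 5 + 11 + 7 + 12 = 35
2→4→3→0: 5 + 11 + 19 = 35
Best route has total 28.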